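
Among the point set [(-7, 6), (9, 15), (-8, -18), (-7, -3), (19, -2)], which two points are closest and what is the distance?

Computing all pairwise distances among 5 points:

d((-7, 6), (9, 15)) = 18.3576
d((-7, 6), (-8, -18)) = 24.0208
d((-7, 6), (-7, -3)) = 9.0 <-- minimum
d((-7, 6), (19, -2)) = 27.2029
d((9, 15), (-8, -18)) = 37.1214
d((9, 15), (-7, -3)) = 24.0832
d((9, 15), (19, -2)) = 19.7231
d((-8, -18), (-7, -3)) = 15.0333
d((-8, -18), (19, -2)) = 31.3847
d((-7, -3), (19, -2)) = 26.0192

Closest pair: (-7, 6) and (-7, -3) with distance 9.0

The closest pair is (-7, 6) and (-7, -3) with Euclidean distance 9.0. For 5 points, brute-force pairwise comparison is shown above. For large n, the divide-and-conquer algorithm (sort by x, recurse on halves, check the dividing strip) achieves O(n log n).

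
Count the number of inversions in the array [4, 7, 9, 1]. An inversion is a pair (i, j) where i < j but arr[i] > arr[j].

Finding inversions in [4, 7, 9, 1]:

(0, 3): arr[0]=4 > arr[3]=1
(1, 3): arr[1]=7 > arr[3]=1
(2, 3): arr[2]=9 > arr[3]=1

Total inversions: 3

The array has 3 inversion(s): (0,3), (1,3), (2,3). Each pair (i,j) satisfies i < j and arr[i] > arr[j].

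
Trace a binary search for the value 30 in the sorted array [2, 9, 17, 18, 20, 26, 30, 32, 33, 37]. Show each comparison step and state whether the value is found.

Binary search for 30 in [2, 9, 17, 18, 20, 26, 30, 32, 33, 37]:

lo=0, hi=9, mid=4, arr[mid]=20 -> 20 < 30, search right half
lo=5, hi=9, mid=7, arr[mid]=32 -> 32 > 30, search left half
lo=5, hi=6, mid=5, arr[mid]=26 -> 26 < 30, search right half
lo=6, hi=6, mid=6, arr[mid]=30 -> Found target at index 6!

Binary search finds 30 at index 6 after 4 comparisons. The search repeatedly halves the search space by comparing with the middle element.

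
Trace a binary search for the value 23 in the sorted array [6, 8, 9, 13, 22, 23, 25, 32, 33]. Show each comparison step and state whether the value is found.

Binary search for 23 in [6, 8, 9, 13, 22, 23, 25, 32, 33]:

lo=0, hi=8, mid=4, arr[mid]=22 -> 22 < 23, search right half
lo=5, hi=8, mid=6, arr[mid]=25 -> 25 > 23, search left half
lo=5, hi=5, mid=5, arr[mid]=23 -> Found target at index 5!

Binary search finds 23 at index 5 after 3 comparisons. The search repeatedly halves the search space by comparing with the middle element.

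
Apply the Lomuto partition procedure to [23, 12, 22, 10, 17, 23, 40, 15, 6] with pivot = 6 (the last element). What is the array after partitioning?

Lomuto partition with pivot = 6:

Initial array: [23, 12, 22, 10, 17, 23, 40, 15, 6]

arr[0]=23 > 6: no swap
arr[1]=12 > 6: no swap
arr[2]=22 > 6: no swap
arr[3]=10 > 6: no swap
arr[4]=17 > 6: no swap
arr[5]=23 > 6: no swap
arr[6]=40 > 6: no swap
arr[7]=15 > 6: no swap

Place pivot at position 0: [6, 12, 22, 10, 17, 23, 40, 15, 23]
Pivot position: 0

After partitioning with pivot 6, the array becomes [6, 12, 22, 10, 17, 23, 40, 15, 23]. The pivot is placed at index 0. All elements to the left of the pivot are <= 6, and all elements to the right are > 6.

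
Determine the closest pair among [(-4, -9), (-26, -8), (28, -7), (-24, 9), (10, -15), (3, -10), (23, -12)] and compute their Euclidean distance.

Computing all pairwise distances among 7 points:

d((-4, -9), (-26, -8)) = 22.0227
d((-4, -9), (28, -7)) = 32.0624
d((-4, -9), (-24, 9)) = 26.9072
d((-4, -9), (10, -15)) = 15.2315
d((-4, -9), (3, -10)) = 7.0711 <-- minimum
d((-4, -9), (23, -12)) = 27.1662
d((-26, -8), (28, -7)) = 54.0093
d((-26, -8), (-24, 9)) = 17.1172
d((-26, -8), (10, -15)) = 36.6742
d((-26, -8), (3, -10)) = 29.0689
d((-26, -8), (23, -12)) = 49.163
d((28, -7), (-24, 9)) = 54.4059
d((28, -7), (10, -15)) = 19.6977
d((28, -7), (3, -10)) = 25.1794
d((28, -7), (23, -12)) = 7.0711 <-- minimum
d((-24, 9), (10, -15)) = 41.6173
d((-24, 9), (3, -10)) = 33.0151
d((-24, 9), (23, -12)) = 51.4782
d((10, -15), (3, -10)) = 8.6023
d((10, -15), (23, -12)) = 13.3417
d((3, -10), (23, -12)) = 20.0998

Minimum distance: 7.0711 (tie among 2 pairs: (-4, -9) and (3, -10); (28, -7) and (23, -12))

The minimum Euclidean distance is 7.0711. There is a tie: 2 pairs achieve this minimum — (-4, -9) and (3, -10); (28, -7) and (23, -12). Any of these is a valid closest pair. For 7 points, brute-force pairwise comparison is shown above. For large n, the divide-and-conquer algorithm (sort by x, recurse on halves, check the dividing strip) achieves O(n log n).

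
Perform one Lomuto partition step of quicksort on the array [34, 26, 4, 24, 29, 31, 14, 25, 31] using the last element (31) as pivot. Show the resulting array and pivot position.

Lomuto partition with pivot = 31:

Initial array: [34, 26, 4, 24, 29, 31, 14, 25, 31]

arr[0]=34 > 31: no swap
arr[1]=26 <= 31: swap with position 0, array becomes [26, 34, 4, 24, 29, 31, 14, 25, 31]
arr[2]=4 <= 31: swap with position 1, array becomes [26, 4, 34, 24, 29, 31, 14, 25, 31]
arr[3]=24 <= 31: swap with position 2, array becomes [26, 4, 24, 34, 29, 31, 14, 25, 31]
arr[4]=29 <= 31: swap with position 3, array becomes [26, 4, 24, 29, 34, 31, 14, 25, 31]
arr[5]=31 <= 31: swap with position 4, array becomes [26, 4, 24, 29, 31, 34, 14, 25, 31]
arr[6]=14 <= 31: swap with position 5, array becomes [26, 4, 24, 29, 31, 14, 34, 25, 31]
arr[7]=25 <= 31: swap with position 6, array becomes [26, 4, 24, 29, 31, 14, 25, 34, 31]

Place pivot at position 7: [26, 4, 24, 29, 31, 14, 25, 31, 34]
Pivot position: 7

After partitioning with pivot 31, the array becomes [26, 4, 24, 29, 31, 14, 25, 31, 34]. The pivot is placed at index 7. All elements to the left of the pivot are <= 31, and all elements to the right are > 31.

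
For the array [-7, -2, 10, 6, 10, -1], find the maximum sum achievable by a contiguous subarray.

Using Kadane's algorithm on [-7, -2, 10, 6, 10, -1]:

Scanning through the array:
Position 1 (value -2): max_ending_here = -2, max_so_far = -2
Position 2 (value 10): max_ending_here = 10, max_so_far = 10
Position 3 (value 6): max_ending_here = 16, max_so_far = 16
Position 4 (value 10): max_ending_here = 26, max_so_far = 26
Position 5 (value -1): max_ending_here = 25, max_so_far = 26

Maximum subarray: [10, 6, 10]
Maximum sum: 26

The maximum subarray is [10, 6, 10] with sum 26. This subarray runs from index 2 to index 4.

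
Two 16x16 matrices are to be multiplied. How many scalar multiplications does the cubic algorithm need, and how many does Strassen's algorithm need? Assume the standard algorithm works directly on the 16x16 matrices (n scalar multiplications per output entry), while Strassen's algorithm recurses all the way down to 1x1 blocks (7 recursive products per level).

Matrix multiplication for 16x16 matrices:

Standard algorithm: 16^3 = 4096 multiplications
Strassen's algorithm: 7^(log2(16)) = 7^4 = 2401 multiplications
Savings: 4096 - 2401 = 1695 multiplications

Standard: 4096 multiplications (16^3). Strassen: 2401 multiplications (7^4). Strassen reduces 8 recursive multiplications to 7 at each level.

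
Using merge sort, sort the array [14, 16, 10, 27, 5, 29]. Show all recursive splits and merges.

Merge sort trace:

Split: [14, 16, 10, 27, 5, 29] -> [14, 16, 10] and [27, 5, 29]
  Split: [14, 16, 10] -> [14] and [16, 10]
    Split: [16, 10] -> [16] and [10]
    Merge: [16] + [10] -> [10, 16]
  Merge: [14] + [10, 16] -> [10, 14, 16]
  Split: [27, 5, 29] -> [27] and [5, 29]
    Split: [5, 29] -> [5] and [29]
    Merge: [5] + [29] -> [5, 29]
  Merge: [27] + [5, 29] -> [5, 27, 29]
Merge: [10, 14, 16] + [5, 27, 29] -> [5, 10, 14, 16, 27, 29]

Final sorted array: [5, 10, 14, 16, 27, 29]

The merge sort proceeds by recursively splitting the array and merging sorted halves.
After all merges, the sorted array is [5, 10, 14, 16, 27, 29].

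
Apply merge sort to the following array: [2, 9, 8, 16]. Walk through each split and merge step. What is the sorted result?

Merge sort trace:

Split: [2, 9, 8, 16] -> [2, 9] and [8, 16]
  Split: [2, 9] -> [2] and [9]
  Merge: [2] + [9] -> [2, 9]
  Split: [8, 16] -> [8] and [16]
  Merge: [8] + [16] -> [8, 16]
Merge: [2, 9] + [8, 16] -> [2, 8, 9, 16]

Final sorted array: [2, 8, 9, 16]

The merge sort proceeds by recursively splitting the array and merging sorted halves.
After all merges, the sorted array is [2, 8, 9, 16].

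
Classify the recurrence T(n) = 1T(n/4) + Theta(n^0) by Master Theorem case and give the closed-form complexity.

Master Theorem for T(n) = 1T(n/4) + O(n^0):

a = 1, b = 4, c = 0
log_b(a) = log_4(1) = 0.0000

Case 2: c = 0 = log_4(1) = 0.0000
T(n) = O(n^0 log n) = O(log n)

For T(n) = 1T(n/4) + O(n^0): log_4(1) = 0.0000. This is Case 2 of the Master Theorem (c = log_b(a), equal work at all levels), giving O(log n).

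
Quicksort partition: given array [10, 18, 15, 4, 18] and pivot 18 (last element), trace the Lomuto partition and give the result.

Lomuto partition with pivot = 18:

Initial array: [10, 18, 15, 4, 18]

arr[0]=10 <= 18: swap with position 0, array becomes [10, 18, 15, 4, 18]
arr[1]=18 <= 18: swap with position 1, array becomes [10, 18, 15, 4, 18]
arr[2]=15 <= 18: swap with position 2, array becomes [10, 18, 15, 4, 18]
arr[3]=4 <= 18: swap with position 3, array becomes [10, 18, 15, 4, 18]

Place pivot at position 4: [10, 18, 15, 4, 18]
Pivot position: 4

After partitioning with pivot 18, the array becomes [10, 18, 15, 4, 18]. The pivot is placed at index 4. All elements to the left of the pivot are <= 18, and all elements to the right are > 18.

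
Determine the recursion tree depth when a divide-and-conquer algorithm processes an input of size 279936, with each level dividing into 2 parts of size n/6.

For divide and conquer with division factor 6:

Problem sizes at each level:
Level 0: 279936
Level 1: 46656
Level 2: 7776
Level 3: 1296
Level 4: 216
Level 5: 36
Level 6: 6
Level 7: 1

The root is level 0 and the size-1 base case is level 7 (the tree spans levels 0 through 7, i.e. 8 levels counting the root), so the depth is the number of divisions: log_6(279936) = 7

The recursion tree depth is log_6(279936) = 7. At each level, the problem size is divided by 6, so it takes 7 divisions to reduce to a base case of size 1. The algorithm makes 2 recursive calls at each level.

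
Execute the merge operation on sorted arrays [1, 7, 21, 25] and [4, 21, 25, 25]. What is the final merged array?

Merging process:

Compare 1 vs 4: take 1 from left. Merged: [1]
Compare 7 vs 4: take 4 from right. Merged: [1, 4]
Compare 7 vs 21: take 7 from left. Merged: [1, 4, 7]
Compare 21 vs 21: take 21 from left. Merged: [1, 4, 7, 21]
Compare 25 vs 21: take 21 from right. Merged: [1, 4, 7, 21, 21]
Compare 25 vs 25: take 25 from left. Merged: [1, 4, 7, 21, 21, 25]
Append remaining from right: [25, 25]. Merged: [1, 4, 7, 21, 21, 25, 25, 25]

Final merged array: [1, 4, 7, 21, 21, 25, 25, 25]
Total comparisons: 6

The merged array is [1, 4, 7, 21, 21, 25, 25, 25], requiring 6 comparisons. The merge step runs in O(n) time where n is the total number of elements.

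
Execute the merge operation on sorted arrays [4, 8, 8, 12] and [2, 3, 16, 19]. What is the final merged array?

Merging process:

Compare 4 vs 2: take 2 from right. Merged: [2]
Compare 4 vs 3: take 3 from right. Merged: [2, 3]
Compare 4 vs 16: take 4 from left. Merged: [2, 3, 4]
Compare 8 vs 16: take 8 from left. Merged: [2, 3, 4, 8]
Compare 8 vs 16: take 8 from left. Merged: [2, 3, 4, 8, 8]
Compare 12 vs 16: take 12 from left. Merged: [2, 3, 4, 8, 8, 12]
Append remaining from right: [16, 19]. Merged: [2, 3, 4, 8, 8, 12, 16, 19]

Final merged array: [2, 3, 4, 8, 8, 12, 16, 19]
Total comparisons: 6

The merged array is [2, 3, 4, 8, 8, 12, 16, 19], requiring 6 comparisons. The merge step runs in O(n) time where n is the total number of elements.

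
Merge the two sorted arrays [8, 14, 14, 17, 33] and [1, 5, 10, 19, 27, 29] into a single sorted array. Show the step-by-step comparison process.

Merging process:

Compare 8 vs 1: take 1 from right. Merged: [1]
Compare 8 vs 5: take 5 from right. Merged: [1, 5]
Compare 8 vs 10: take 8 from left. Merged: [1, 5, 8]
Compare 14 vs 10: take 10 from right. Merged: [1, 5, 8, 10]
Compare 14 vs 19: take 14 from left. Merged: [1, 5, 8, 10, 14]
Compare 14 vs 19: take 14 from left. Merged: [1, 5, 8, 10, 14, 14]
Compare 17 vs 19: take 17 from left. Merged: [1, 5, 8, 10, 14, 14, 17]
Compare 33 vs 19: take 19 from right. Merged: [1, 5, 8, 10, 14, 14, 17, 19]
Compare 33 vs 27: take 27 from right. Merged: [1, 5, 8, 10, 14, 14, 17, 19, 27]
Compare 33 vs 29: take 29 from right. Merged: [1, 5, 8, 10, 14, 14, 17, 19, 27, 29]
Append remaining from left: [33]. Merged: [1, 5, 8, 10, 14, 14, 17, 19, 27, 29, 33]

Final merged array: [1, 5, 8, 10, 14, 14, 17, 19, 27, 29, 33]
Total comparisons: 10

The merged array is [1, 5, 8, 10, 14, 14, 17, 19, 27, 29, 33], requiring 10 comparisons. The merge step runs in O(n) time where n is the total number of elements.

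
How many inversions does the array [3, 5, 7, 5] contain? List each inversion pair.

Finding inversions in [3, 5, 7, 5]:

(2, 3): arr[2]=7 > arr[3]=5

Total inversions: 1

The array has 1 inversion(s): (2,3). Each pair (i,j) satisfies i < j and arr[i] > arr[j].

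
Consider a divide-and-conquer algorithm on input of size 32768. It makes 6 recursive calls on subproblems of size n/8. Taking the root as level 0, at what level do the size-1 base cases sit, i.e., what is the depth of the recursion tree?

For divide and conquer with division factor 8:

Problem sizes at each level:
Level 0: 32768
Level 1: 4096
Level 2: 512
Level 3: 64
Level 4: 8
Level 5: 1

The root is level 0 and the size-1 base case is level 5 (the tree spans levels 0 through 5, i.e. 6 levels counting the root), so the depth is the number of divisions: log_8(32768) = 5

The recursion tree depth is log_8(32768) = 5. At each level, the problem size is divided by 8, so it takes 5 divisions to reduce to a base case of size 1. The algorithm makes 6 recursive calls at each level.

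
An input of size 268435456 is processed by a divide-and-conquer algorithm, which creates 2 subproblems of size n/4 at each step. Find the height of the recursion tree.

For divide and conquer with division factor 4:

Problem sizes at each level:
Level 0: 268435456
Level 1: 67108864
Level 2: 16777216
Level 3: 4194304
Level 4: 1048576
Level 5: 262144
Level 6: 65536
Level 7: 16384
Level 8: 4096
Level 9: 1024
Level 10: 256
Level 11: 64
Level 12: 16
Level 13: 4
Level 14: 1

The root is level 0 and the size-1 base case is level 14 (the tree spans levels 0 through 14, i.e. 15 levels counting the root), so the depth is the number of divisions: log_4(268435456) = 14

The recursion tree depth is log_4(268435456) = 14. At each level, the problem size is divided by 4, so it takes 14 divisions to reduce to a base case of size 1. The algorithm makes 2 recursive calls at each level.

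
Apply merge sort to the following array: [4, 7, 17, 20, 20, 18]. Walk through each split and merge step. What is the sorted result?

Merge sort trace:

Split: [4, 7, 17, 20, 20, 18] -> [4, 7, 17] and [20, 20, 18]
  Split: [4, 7, 17] -> [4] and [7, 17]
    Split: [7, 17] -> [7] and [17]
    Merge: [7] + [17] -> [7, 17]
  Merge: [4] + [7, 17] -> [4, 7, 17]
  Split: [20, 20, 18] -> [20] and [20, 18]
    Split: [20, 18] -> [20] and [18]
    Merge: [20] + [18] -> [18, 20]
  Merge: [20] + [18, 20] -> [18, 20, 20]
Merge: [4, 7, 17] + [18, 20, 20] -> [4, 7, 17, 18, 20, 20]

Final sorted array: [4, 7, 17, 18, 20, 20]

The merge sort proceeds by recursively splitting the array and merging sorted halves.
After all merges, the sorted array is [4, 7, 17, 18, 20, 20].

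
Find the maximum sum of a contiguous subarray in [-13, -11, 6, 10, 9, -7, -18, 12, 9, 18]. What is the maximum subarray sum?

Using Kadane's algorithm on [-13, -11, 6, 10, 9, -7, -18, 12, 9, 18]:

Scanning through the array:
Position 1 (value -11): max_ending_here = -11, max_so_far = -11
Position 2 (value 6): max_ending_here = 6, max_so_far = 6
Position 3 (value 10): max_ending_here = 16, max_so_far = 16
Position 4 (value 9): max_ending_here = 25, max_so_far = 25
Position 5 (value -7): max_ending_here = 18, max_so_far = 25
Position 6 (value -18): max_ending_here = 0, max_so_far = 25
Position 7 (value 12): max_ending_here = 12, max_so_far = 25
Position 8 (value 9): max_ending_here = 21, max_so_far = 25
Position 9 (value 18): max_ending_here = 39, max_so_far = 39

Maximum subarray: [6, 10, 9, -7, -18, 12, 9, 18]
Maximum sum: 39

The maximum subarray is [6, 10, 9, -7, -18, 12, 9, 18] with sum 39. This subarray runs from index 2 to index 9.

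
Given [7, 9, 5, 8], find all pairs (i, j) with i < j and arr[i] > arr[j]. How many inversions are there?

Finding inversions in [7, 9, 5, 8]:

(0, 2): arr[0]=7 > arr[2]=5
(1, 2): arr[1]=9 > arr[2]=5
(1, 3): arr[1]=9 > arr[3]=8

Total inversions: 3

The array has 3 inversion(s): (0,2), (1,2), (1,3). Each pair (i,j) satisfies i < j and arr[i] > arr[j].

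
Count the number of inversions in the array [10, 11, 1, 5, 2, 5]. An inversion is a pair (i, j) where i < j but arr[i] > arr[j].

Finding inversions in [10, 11, 1, 5, 2, 5]:

(0, 2): arr[0]=10 > arr[2]=1
(0, 3): arr[0]=10 > arr[3]=5
(0, 4): arr[0]=10 > arr[4]=2
(0, 5): arr[0]=10 > arr[5]=5
(1, 2): arr[1]=11 > arr[2]=1
(1, 3): arr[1]=11 > arr[3]=5
(1, 4): arr[1]=11 > arr[4]=2
(1, 5): arr[1]=11 > arr[5]=5
(3, 4): arr[3]=5 > arr[4]=2

Total inversions: 9

The array has 9 inversion(s): (0,2), (0,3), (0,4), (0,5), (1,2), (1,3), (1,4), (1,5), (3,4). Each pair (i,j) satisfies i < j and arr[i] > arr[j].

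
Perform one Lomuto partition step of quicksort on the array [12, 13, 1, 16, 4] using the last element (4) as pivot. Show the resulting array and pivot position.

Lomuto partition with pivot = 4:

Initial array: [12, 13, 1, 16, 4]

arr[0]=12 > 4: no swap
arr[1]=13 > 4: no swap
arr[2]=1 <= 4: swap with position 0, array becomes [1, 13, 12, 16, 4]
arr[3]=16 > 4: no swap

Place pivot at position 1: [1, 4, 12, 16, 13]
Pivot position: 1

After partitioning with pivot 4, the array becomes [1, 4, 12, 16, 13]. The pivot is placed at index 1. All elements to the left of the pivot are <= 4, and all elements to the right are > 4.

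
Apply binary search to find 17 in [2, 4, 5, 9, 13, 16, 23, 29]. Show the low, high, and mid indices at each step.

Binary search for 17 in [2, 4, 5, 9, 13, 16, 23, 29]:

lo=0, hi=7, mid=3, arr[mid]=9 -> 9 < 17, search right half
lo=4, hi=7, mid=5, arr[mid]=16 -> 16 < 17, search right half
lo=6, hi=7, mid=6, arr[mid]=23 -> 23 > 17, search left half
lo=6 > hi=5, target 17 not found

Binary search determines that 17 is not in the array after 3 comparisons. The search space was exhausted without finding the target.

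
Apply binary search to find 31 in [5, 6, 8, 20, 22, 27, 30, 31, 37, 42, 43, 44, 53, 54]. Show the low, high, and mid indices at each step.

Binary search for 31 in [5, 6, 8, 20, 22, 27, 30, 31, 37, 42, 43, 44, 53, 54]:

lo=0, hi=13, mid=6, arr[mid]=30 -> 30 < 31, search right half
lo=7, hi=13, mid=10, arr[mid]=43 -> 43 > 31, search left half
lo=7, hi=9, mid=8, arr[mid]=37 -> 37 > 31, search left half
lo=7, hi=7, mid=7, arr[mid]=31 -> Found target at index 7!

Binary search finds 31 at index 7 after 4 comparisons. The search repeatedly halves the search space by comparing with the middle element.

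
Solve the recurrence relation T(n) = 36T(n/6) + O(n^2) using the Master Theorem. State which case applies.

Master Theorem for T(n) = 36T(n/6) + O(n^2):

a = 36, b = 6, c = 2
log_b(a) = log_6(36) = 2.0000

Case 2: c = 2 = log_6(36) = 2.0000
T(n) = O(n^2 log n) = O(n^2 log n)

For T(n) = 36T(n/6) + O(n^2): log_6(36) = 2.0000. This is Case 2 of the Master Theorem (c = log_b(a), equal work at all levels), giving O(n^2 log n).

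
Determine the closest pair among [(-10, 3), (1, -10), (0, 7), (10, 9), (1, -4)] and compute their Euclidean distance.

Computing all pairwise distances among 5 points:

d((-10, 3), (1, -10)) = 17.0294
d((-10, 3), (0, 7)) = 10.7703
d((-10, 3), (10, 9)) = 20.8806
d((-10, 3), (1, -4)) = 13.0384
d((1, -10), (0, 7)) = 17.0294
d((1, -10), (10, 9)) = 21.0238
d((1, -10), (1, -4)) = 6.0 <-- minimum
d((0, 7), (10, 9)) = 10.198
d((0, 7), (1, -4)) = 11.0454
d((10, 9), (1, -4)) = 15.8114

Closest pair: (1, -10) and (1, -4) with distance 6.0

The closest pair is (1, -10) and (1, -4) with Euclidean distance 6.0. For 5 points, brute-force pairwise comparison is shown above. For large n, the divide-and-conquer algorithm (sort by x, recurse on halves, check the dividing strip) achieves O(n log n).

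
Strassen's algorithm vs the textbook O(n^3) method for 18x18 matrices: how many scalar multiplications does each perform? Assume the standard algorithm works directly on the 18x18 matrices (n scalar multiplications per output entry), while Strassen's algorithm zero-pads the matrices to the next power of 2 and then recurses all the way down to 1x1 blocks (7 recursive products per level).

Matrix multiplication for 18x18 matrices:

Strassen's algorithm requires power-of-2 dimensions. Pad 18x18 to 32x32 (next power of 2).

Standard algorithm: 18^3 = 5832 multiplications
Strassen's algorithm: 7^(log2(32)) = 7^5 = 16807 multiplications
Difference: 5832 - 16807 = -10975 (Strassen uses MORE here due to padding overhead — for small or just-over-power-of-2 n, padding can outweigh the per-level savings)

Standard: 5832 multiplications (18^3). Strassen: 16807 multiplications (7^5, after padding to 32x32). Strassen reduces 8 recursive multiplications to 7 at each level.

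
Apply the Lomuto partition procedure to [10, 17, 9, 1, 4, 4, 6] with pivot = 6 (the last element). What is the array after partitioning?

Lomuto partition with pivot = 6:

Initial array: [10, 17, 9, 1, 4, 4, 6]

arr[0]=10 > 6: no swap
arr[1]=17 > 6: no swap
arr[2]=9 > 6: no swap
arr[3]=1 <= 6: swap with position 0, array becomes [1, 17, 9, 10, 4, 4, 6]
arr[4]=4 <= 6: swap with position 1, array becomes [1, 4, 9, 10, 17, 4, 6]
arr[5]=4 <= 6: swap with position 2, array becomes [1, 4, 4, 10, 17, 9, 6]

Place pivot at position 3: [1, 4, 4, 6, 17, 9, 10]
Pivot position: 3

After partitioning with pivot 6, the array becomes [1, 4, 4, 6, 17, 9, 10]. The pivot is placed at index 3. All elements to the left of the pivot are <= 6, and all elements to the right are > 6.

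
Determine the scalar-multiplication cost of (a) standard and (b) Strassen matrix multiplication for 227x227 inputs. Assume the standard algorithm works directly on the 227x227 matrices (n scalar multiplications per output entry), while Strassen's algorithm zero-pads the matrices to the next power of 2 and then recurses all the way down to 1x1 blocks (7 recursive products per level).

Matrix multiplication for 227x227 matrices:

Strassen's algorithm requires power-of-2 dimensions. Pad 227x227 to 256x256 (next power of 2).

Standard algorithm: 227^3 = 11697083 multiplications
Strassen's algorithm: 7^(log2(256)) = 7^8 = 5764801 multiplications
Savings: 11697083 - 5764801 = 5932282 multiplications

Standard: 11697083 multiplications (227^3). Strassen: 5764801 multiplications (7^8, after padding to 256x256). Strassen reduces 8 recursive multiplications to 7 at each level.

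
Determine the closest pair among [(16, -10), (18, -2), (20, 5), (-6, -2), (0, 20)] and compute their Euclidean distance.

Computing all pairwise distances among 5 points:

d((16, -10), (18, -2)) = 8.2462
d((16, -10), (20, 5)) = 15.5242
d((16, -10), (-6, -2)) = 23.4094
d((16, -10), (0, 20)) = 34.0
d((18, -2), (20, 5)) = 7.2801 <-- minimum
d((18, -2), (-6, -2)) = 24.0
d((18, -2), (0, 20)) = 28.4253
d((20, 5), (-6, -2)) = 26.9258
d((20, 5), (0, 20)) = 25.0
d((-6, -2), (0, 20)) = 22.8035

Closest pair: (18, -2) and (20, 5) with distance 7.2801

The closest pair is (18, -2) and (20, 5) with Euclidean distance 7.2801. For 5 points, brute-force pairwise comparison is shown above. For large n, the divide-and-conquer algorithm (sort by x, recurse on halves, check the dividing strip) achieves O(n log n).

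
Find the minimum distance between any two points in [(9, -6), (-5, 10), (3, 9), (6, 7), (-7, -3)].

Computing all pairwise distances among 5 points:

d((9, -6), (-5, 10)) = 21.2603
d((9, -6), (3, 9)) = 16.1555
d((9, -6), (6, 7)) = 13.3417
d((9, -6), (-7, -3)) = 16.2788
d((-5, 10), (3, 9)) = 8.0623
d((-5, 10), (6, 7)) = 11.4018
d((-5, 10), (-7, -3)) = 13.1529
d((3, 9), (6, 7)) = 3.6056 <-- minimum
d((3, 9), (-7, -3)) = 15.6205
d((6, 7), (-7, -3)) = 16.4012

Closest pair: (3, 9) and (6, 7) with distance 3.6056

The closest pair is (3, 9) and (6, 7) with Euclidean distance 3.6056. For 5 points, brute-force pairwise comparison is shown above. For large n, the divide-and-conquer algorithm (sort by x, recurse on halves, check the dividing strip) achieves O(n log n).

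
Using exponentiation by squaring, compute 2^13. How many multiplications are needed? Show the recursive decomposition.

Computing 2^13 by squaring (build up from 2^1; each line after the first costs one multiplication):

2^1 = 2
2^2 = (2^1)^2 = 2^2 = 4
2^3 = 2 * 2^2 = 2 * 4 = 8
2^6 = (2^3)^2 = 8^2 = 64
2^12 = (2^6)^2 = 64^2 = 4096
2^13 = 2 * 2^12 = 2 * 4096 = 8192

Result: 8192
Multiplications needed: 5 (5 lines after 2^1)

2^13 = 8192. Using exponentiation by squaring, this requires 5 multiplications. The key idea: if the exponent is even, square the half-power; if odd, multiply by the base once.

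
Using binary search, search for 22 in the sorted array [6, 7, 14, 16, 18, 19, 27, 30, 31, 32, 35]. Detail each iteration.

Binary search for 22 in [6, 7, 14, 16, 18, 19, 27, 30, 31, 32, 35]:

lo=0, hi=10, mid=5, arr[mid]=19 -> 19 < 22, search right half
lo=6, hi=10, mid=8, arr[mid]=31 -> 31 > 22, search left half
lo=6, hi=7, mid=6, arr[mid]=27 -> 27 > 22, search left half
lo=6 > hi=5, target 22 not found

Binary search determines that 22 is not in the array after 3 comparisons. The search space was exhausted without finding the target.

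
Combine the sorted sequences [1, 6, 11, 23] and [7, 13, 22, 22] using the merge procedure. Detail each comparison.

Merging process:

Compare 1 vs 7: take 1 from left. Merged: [1]
Compare 6 vs 7: take 6 from left. Merged: [1, 6]
Compare 11 vs 7: take 7 from right. Merged: [1, 6, 7]
Compare 11 vs 13: take 11 from left. Merged: [1, 6, 7, 11]
Compare 23 vs 13: take 13 from right. Merged: [1, 6, 7, 11, 13]
Compare 23 vs 22: take 22 from right. Merged: [1, 6, 7, 11, 13, 22]
Compare 23 vs 22: take 22 from right. Merged: [1, 6, 7, 11, 13, 22, 22]
Append remaining from left: [23]. Merged: [1, 6, 7, 11, 13, 22, 22, 23]

Final merged array: [1, 6, 7, 11, 13, 22, 22, 23]
Total comparisons: 7

The merged array is [1, 6, 7, 11, 13, 22, 22, 23], requiring 7 comparisons. The merge step runs in O(n) time where n is the total number of elements.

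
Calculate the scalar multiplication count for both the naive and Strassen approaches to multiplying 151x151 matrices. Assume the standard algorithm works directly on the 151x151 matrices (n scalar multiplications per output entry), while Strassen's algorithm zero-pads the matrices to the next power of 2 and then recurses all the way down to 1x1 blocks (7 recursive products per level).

Matrix multiplication for 151x151 matrices:

Strassen's algorithm requires power-of-2 dimensions. Pad 151x151 to 256x256 (next power of 2).

Standard algorithm: 151^3 = 3442951 multiplications
Strassen's algorithm: 7^(log2(256)) = 7^8 = 5764801 multiplications
Difference: 3442951 - 5764801 = -2321850 (Strassen uses MORE here due to padding overhead — for small or just-over-power-of-2 n, padding can outweigh the per-level savings)

Standard: 3442951 multiplications (151^3). Strassen: 5764801 multiplications (7^8, after padding to 256x256). Strassen reduces 8 recursive multiplications to 7 at each level.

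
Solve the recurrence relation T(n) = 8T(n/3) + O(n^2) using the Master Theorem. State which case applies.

Master Theorem for T(n) = 8T(n/3) + O(n^2):

a = 8, b = 3, c = 2
log_b(a) = log_3(8) = 1.8928

Case 3: c = 2 > log_3(8) = 1.8928
T(n) = O(n^2) = O(n^2)

For T(n) = 8T(n/3) + O(n^2): log_3(8) = 1.8928. This is Case 3 of the Master Theorem (c > log_b(a), work dominated by root), giving O(n^2).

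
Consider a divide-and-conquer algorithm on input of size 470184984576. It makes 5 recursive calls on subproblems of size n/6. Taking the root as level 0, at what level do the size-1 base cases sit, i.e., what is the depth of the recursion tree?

For divide and conquer with division factor 6:

Problem sizes at each level:
Level 0: 470184984576
Level 1: 78364164096
Level 2: 13060694016
Level 3: 2176782336
Level 4: 362797056
Level 5: 60466176
Level 6: 10077696
Level 7: 1679616
Level 8: 279936
Level 9: 46656
Level 10: 7776
Level 11: 1296
Level 12: 216
Level 13: 36
Level 14: 6
Level 15: 1

The root is level 0 and the size-1 base case is level 15 (the tree spans levels 0 through 15, i.e. 16 levels counting the root), so the depth is the number of divisions: log_6(470184984576) = 15

The recursion tree depth is log_6(470184984576) = 15. At each level, the problem size is divided by 6, so it takes 15 divisions to reduce to a base case of size 1. The algorithm makes 5 recursive calls at each level.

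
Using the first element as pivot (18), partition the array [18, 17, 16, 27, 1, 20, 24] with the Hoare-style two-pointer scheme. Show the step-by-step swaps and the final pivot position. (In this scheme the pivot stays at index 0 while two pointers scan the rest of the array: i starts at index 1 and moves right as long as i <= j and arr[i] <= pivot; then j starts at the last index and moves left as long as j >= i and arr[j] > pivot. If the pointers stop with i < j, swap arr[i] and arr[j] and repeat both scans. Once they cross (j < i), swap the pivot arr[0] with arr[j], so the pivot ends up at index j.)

Hoare-style two-pointer partition with pivot = 18:

Initial array: [18, 17, 16, 27, 1, 20, 24]

Pointers start at i = 1, j = 6.
i stops at index 3 (arr[3]=27 > 18), j stops at index 4 (arr[4]=1 <= 18): swap arr[3] and arr[4], array becomes [18, 17, 16, 1, 27, 20, 24]
i ends at 4, j ends at 3: the pointers have crossed (j < i), so scanning stops.

Swap pivot arr[0] with arr[3] to place pivot at position 3: [1, 17, 16, 18, 27, 20, 24]
Pivot position: 3

After partitioning with pivot 18, the array becomes [1, 17, 16, 18, 27, 20, 24]. The pivot is placed at index 3. All elements to the left of the pivot are <= 18, and all elements to the right are > 18.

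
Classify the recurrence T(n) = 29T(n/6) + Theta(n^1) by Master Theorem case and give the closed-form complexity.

Master Theorem for T(n) = 29T(n/6) + O(n^1):

a = 29, b = 6, c = 1
log_b(a) = log_6(29) = 1.8793

Case 1: c = 1 < log_6(29) = 1.8793
T(n) = O(n^(log_6 29))

For T(n) = 29T(n/6) + O(n^1): log_6(29) = 1.8793. This is Case 1 of the Master Theorem (c < log_b(a), work dominated by leaves), giving O(n^(log_6 29)).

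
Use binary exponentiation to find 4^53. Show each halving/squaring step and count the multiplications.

Computing 4^53 by squaring (build up from 4^1; each line after the first costs one multiplication):

4^1 = 4
4^2 = (4^1)^2 = 4^2 = 16
4^3 = 4 * 4^2 = 4 * 16 = 64
4^6 = (4^3)^2 = 64^2 = 4096
4^12 = (4^6)^2 = 4096^2 = 16777216
4^13 = 4 * 4^12 = 4 * 16777216 = 67108864
4^26 = (4^13)^2 = 67108864^2 = 4503599627370496
4^52 = (4^26)^2 = 4503599627370496^2 = 20282409603651670423947251286016
4^53 = 4 * 4^52 = 4 * 20282409603651670423947251286016 = 81129638414606681695789005144064

Result: 81129638414606681695789005144064
Multiplications needed: 8 (8 lines after 4^1)

4^53 = 81129638414606681695789005144064. Using exponentiation by squaring, this requires 8 multiplications. The key idea: if the exponent is even, square the half-power; if odd, multiply by the base once.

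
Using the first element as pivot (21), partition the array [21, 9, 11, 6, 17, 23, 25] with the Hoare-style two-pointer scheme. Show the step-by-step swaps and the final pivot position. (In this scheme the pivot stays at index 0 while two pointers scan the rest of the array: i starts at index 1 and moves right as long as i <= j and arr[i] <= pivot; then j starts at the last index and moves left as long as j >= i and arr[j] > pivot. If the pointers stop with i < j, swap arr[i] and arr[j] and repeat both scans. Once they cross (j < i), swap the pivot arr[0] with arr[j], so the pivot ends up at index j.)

Hoare-style two-pointer partition with pivot = 21:

Initial array: [21, 9, 11, 6, 17, 23, 25]

Pointers start at i = 1, j = 6.
i ends at 5, j ends at 4: the pointers have crossed (j < i), so scanning stops.

Swap pivot arr[0] with arr[4] to place pivot at position 4: [17, 9, 11, 6, 21, 23, 25]
Pivot position: 4

After partitioning with pivot 21, the array becomes [17, 9, 11, 6, 21, 23, 25]. The pivot is placed at index 4. All elements to the left of the pivot are <= 21, and all elements to the right are > 21.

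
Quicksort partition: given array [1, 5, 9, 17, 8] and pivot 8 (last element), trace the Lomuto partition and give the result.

Lomuto partition with pivot = 8:

Initial array: [1, 5, 9, 17, 8]

arr[0]=1 <= 8: swap with position 0, array becomes [1, 5, 9, 17, 8]
arr[1]=5 <= 8: swap with position 1, array becomes [1, 5, 9, 17, 8]
arr[2]=9 > 8: no swap
arr[3]=17 > 8: no swap

Place pivot at position 2: [1, 5, 8, 17, 9]
Pivot position: 2

After partitioning with pivot 8, the array becomes [1, 5, 8, 17, 9]. The pivot is placed at index 2. All elements to the left of the pivot are <= 8, and all elements to the right are > 8.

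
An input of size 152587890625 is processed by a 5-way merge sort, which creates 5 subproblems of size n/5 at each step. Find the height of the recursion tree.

For divide and conquer with division factor 5:

Problem sizes at each level:
Level 0: 152587890625
Level 1: 30517578125
Level 2: 6103515625
Level 3: 1220703125
Level 4: 244140625
Level 5: 48828125
Level 6: 9765625
Level 7: 1953125
Level 8: 390625
Level 9: 78125
Level 10: 15625
Level 11: 3125
Level 12: 625
Level 13: 125
Level 14: 25
Level 15: 5
Level 16: 1

The root is level 0 and the size-1 base case is level 16 (the tree spans levels 0 through 16, i.e. 17 levels counting the root), so the depth is the number of divisions: log_5(152587890625) = 16

The recursion tree depth is log_5(152587890625) = 16. At each level, the problem size is divided by 5, so it takes 16 divisions to reduce to a base case of size 1. The algorithm makes 5 recursive calls at each level.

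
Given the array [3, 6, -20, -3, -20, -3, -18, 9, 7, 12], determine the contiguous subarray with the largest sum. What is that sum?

Using Kadane's algorithm on [3, 6, -20, -3, -20, -3, -18, 9, 7, 12]:

Scanning through the array:
Position 1 (value 6): max_ending_here = 9, max_so_far = 9
Position 2 (value -20): max_ending_here = -11, max_so_far = 9
Position 3 (value -3): max_ending_here = -3, max_so_far = 9
Position 4 (value -20): max_ending_here = -20, max_so_far = 9
Position 5 (value -3): max_ending_here = -3, max_so_far = 9
Position 6 (value -18): max_ending_here = -18, max_so_far = 9
Position 7 (value 9): max_ending_here = 9, max_so_far = 9
Position 8 (value 7): max_ending_here = 16, max_so_far = 16
Position 9 (value 12): max_ending_here = 28, max_so_far = 28

Maximum subarray: [9, 7, 12]
Maximum sum: 28

The maximum subarray is [9, 7, 12] with sum 28. This subarray runs from index 7 to index 9.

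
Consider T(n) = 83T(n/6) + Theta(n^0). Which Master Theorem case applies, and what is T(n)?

Master Theorem for T(n) = 83T(n/6) + O(n^0):

a = 83, b = 6, c = 0
log_b(a) = log_6(83) = 2.4662

Case 1: c = 0 < log_6(83) = 2.4662
T(n) = O(n^(log_6 83))

For T(n) = 83T(n/6) + O(n^0): log_6(83) = 2.4662. This is Case 1 of the Master Theorem (c < log_b(a), work dominated by leaves), giving O(n^(log_6 83)).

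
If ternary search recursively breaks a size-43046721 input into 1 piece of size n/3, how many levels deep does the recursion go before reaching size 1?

For divide and conquer with division factor 3:

Problem sizes at each level:
Level 0: 43046721
Level 1: 14348907
Level 2: 4782969
Level 3: 1594323
Level 4: 531441
Level 5: 177147
Level 6: 59049
Level 7: 19683
Level 8: 6561
Level 9: 2187
Level 10: 729
Level 11: 243
Level 12: 81
Level 13: 27
Level 14: 9
Level 15: 3
Level 16: 1

The root is level 0 and the size-1 base case is level 16 (the tree spans levels 0 through 16, i.e. 17 levels counting the root), so the depth is the number of divisions: log_3(43046721) = 16

The recursion tree depth is log_3(43046721) = 16. At each level, the problem size is divided by 3, so it takes 16 divisions to reduce to a base case of size 1. The algorithm makes 1 recursive call at each level.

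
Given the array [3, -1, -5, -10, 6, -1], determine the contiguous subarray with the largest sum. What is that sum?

Using Kadane's algorithm on [3, -1, -5, -10, 6, -1]:

Scanning through the array:
Position 1 (value -1): max_ending_here = 2, max_so_far = 3
Position 2 (value -5): max_ending_here = -3, max_so_far = 3
Position 3 (value -10): max_ending_here = -10, max_so_far = 3
Position 4 (value 6): max_ending_here = 6, max_so_far = 6
Position 5 (value -1): max_ending_here = 5, max_so_far = 6

Maximum subarray: [6]
Maximum sum: 6

The maximum subarray is [6] with sum 6. This subarray runs from index 4 to index 4.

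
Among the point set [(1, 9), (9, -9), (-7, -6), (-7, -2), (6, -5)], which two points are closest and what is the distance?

Computing all pairwise distances among 5 points:

d((1, 9), (9, -9)) = 19.6977
d((1, 9), (-7, -6)) = 17.0
d((1, 9), (-7, -2)) = 13.6015
d((1, 9), (6, -5)) = 14.8661
d((9, -9), (-7, -6)) = 16.2788
d((9, -9), (-7, -2)) = 17.4642
d((9, -9), (6, -5)) = 5.0
d((-7, -6), (-7, -2)) = 4.0 <-- minimum
d((-7, -6), (6, -5)) = 13.0384
d((-7, -2), (6, -5)) = 13.3417

Closest pair: (-7, -6) and (-7, -2) with distance 4.0

The closest pair is (-7, -6) and (-7, -2) with Euclidean distance 4.0. For 5 points, brute-force pairwise comparison is shown above. For large n, the divide-and-conquer algorithm (sort by x, recurse on halves, check the dividing strip) achieves O(n log n).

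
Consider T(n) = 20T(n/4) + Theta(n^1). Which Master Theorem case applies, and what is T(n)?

Master Theorem for T(n) = 20T(n/4) + O(n^1):

a = 20, b = 4, c = 1
log_b(a) = log_4(20) = 2.1610

Case 1: c = 1 < log_4(20) = 2.1610
T(n) = O(n^(log_4 20))

For T(n) = 20T(n/4) + O(n^1): log_4(20) = 2.1610. This is Case 1 of the Master Theorem (c < log_b(a), work dominated by leaves), giving O(n^(log_4 20)).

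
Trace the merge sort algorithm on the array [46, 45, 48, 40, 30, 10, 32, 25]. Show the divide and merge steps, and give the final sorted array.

Merge sort trace:

Split: [46, 45, 48, 40, 30, 10, 32, 25] -> [46, 45, 48, 40] and [30, 10, 32, 25]
  Split: [46, 45, 48, 40] -> [46, 45] and [48, 40]
    Split: [46, 45] -> [46] and [45]
    Merge: [46] + [45] -> [45, 46]
    Split: [48, 40] -> [48] and [40]
    Merge: [48] + [40] -> [40, 48]
  Merge: [45, 46] + [40, 48] -> [40, 45, 46, 48]
  Split: [30, 10, 32, 25] -> [30, 10] and [32, 25]
    Split: [30, 10] -> [30] and [10]
    Merge: [30] + [10] -> [10, 30]
    Split: [32, 25] -> [32] and [25]
    Merge: [32] + [25] -> [25, 32]
  Merge: [10, 30] + [25, 32] -> [10, 25, 30, 32]
Merge: [40, 45, 46, 48] + [10, 25, 30, 32] -> [10, 25, 30, 32, 40, 45, 46, 48]

Final sorted array: [10, 25, 30, 32, 40, 45, 46, 48]

The merge sort proceeds by recursively splitting the array and merging sorted halves.
After all merges, the sorted array is [10, 25, 30, 32, 40, 45, 46, 48].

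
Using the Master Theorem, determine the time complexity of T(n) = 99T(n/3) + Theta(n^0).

Master Theorem for T(n) = 99T(n/3) + O(n^0):

a = 99, b = 3, c = 0
log_b(a) = log_3(99) = 4.1827

Case 1: c = 0 < log_3(99) = 4.1827
T(n) = O(n^(log_3 99))

For T(n) = 99T(n/3) + O(n^0): log_3(99) = 4.1827. This is Case 1 of the Master Theorem (c < log_b(a), work dominated by leaves), giving O(n^(log_3 99)).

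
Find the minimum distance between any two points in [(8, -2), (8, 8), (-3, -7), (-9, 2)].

Computing all pairwise distances among 4 points:

d((8, -2), (8, 8)) = 10.0 <-- minimum
d((8, -2), (-3, -7)) = 12.083
d((8, -2), (-9, 2)) = 17.4642
d((8, 8), (-3, -7)) = 18.6011
d((8, 8), (-9, 2)) = 18.0278
d((-3, -7), (-9, 2)) = 10.8167

Closest pair: (8, -2) and (8, 8) with distance 10.0

The closest pair is (8, -2) and (8, 8) with Euclidean distance 10.0. For 4 points, brute-force pairwise comparison is shown above. For large n, the divide-and-conquer algorithm (sort by x, recurse on halves, check the dividing strip) achieves O(n log n).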